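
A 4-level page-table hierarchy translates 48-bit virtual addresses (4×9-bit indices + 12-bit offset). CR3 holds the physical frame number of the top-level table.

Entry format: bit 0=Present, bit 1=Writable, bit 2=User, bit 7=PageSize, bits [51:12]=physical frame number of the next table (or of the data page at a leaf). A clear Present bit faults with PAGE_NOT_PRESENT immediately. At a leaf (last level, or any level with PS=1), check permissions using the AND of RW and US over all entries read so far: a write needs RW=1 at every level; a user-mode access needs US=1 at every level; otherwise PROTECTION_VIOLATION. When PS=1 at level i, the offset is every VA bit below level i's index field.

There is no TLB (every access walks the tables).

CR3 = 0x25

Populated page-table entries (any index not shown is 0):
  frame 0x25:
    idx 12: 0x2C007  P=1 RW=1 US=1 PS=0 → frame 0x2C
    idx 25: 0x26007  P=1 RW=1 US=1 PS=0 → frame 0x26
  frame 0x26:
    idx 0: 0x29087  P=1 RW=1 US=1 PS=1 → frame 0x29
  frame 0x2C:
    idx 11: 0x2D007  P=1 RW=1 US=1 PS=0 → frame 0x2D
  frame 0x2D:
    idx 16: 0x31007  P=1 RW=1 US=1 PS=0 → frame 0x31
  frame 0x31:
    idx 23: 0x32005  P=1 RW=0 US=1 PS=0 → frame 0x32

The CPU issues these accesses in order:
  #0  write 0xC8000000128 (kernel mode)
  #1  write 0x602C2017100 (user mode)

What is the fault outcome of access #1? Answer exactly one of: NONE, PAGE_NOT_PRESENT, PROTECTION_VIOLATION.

Trace:
#0 VA=0xC8000000128 (w,kernel):
  lvl0: tbl 0x25, slot 25 ⇒ 0x26007 (P1/RW1/US1/PS0)
  lvl1: tbl 0x26, slot 0 ⇒ 0x29087 (P1/RW1/US1/PS1)
  ⇒ phys 0x29128 (huge @L1)  [2 reads]
#1 VA=0x602C2017100 (w,user):
  lvl0: tbl 0x25, slot 12 ⇒ 0x2C007 (P1/RW1/US1/PS0)
  lvl1: tbl 0x2C, slot 11 ⇒ 0x2D007 (P1/RW1/US1/PS0)
  lvl2: tbl 0x2D, slot 16 ⇒ 0x31007 (P1/RW1/US1/PS0)
  lvl3: tbl 0x31, slot 23 ⇒ 0x32005 (P1/RW0/US1/PS0)
  → PROTECTION_VIOLATION  (4 entries read)

Access #1 fault: PROTECTION_VIOLATION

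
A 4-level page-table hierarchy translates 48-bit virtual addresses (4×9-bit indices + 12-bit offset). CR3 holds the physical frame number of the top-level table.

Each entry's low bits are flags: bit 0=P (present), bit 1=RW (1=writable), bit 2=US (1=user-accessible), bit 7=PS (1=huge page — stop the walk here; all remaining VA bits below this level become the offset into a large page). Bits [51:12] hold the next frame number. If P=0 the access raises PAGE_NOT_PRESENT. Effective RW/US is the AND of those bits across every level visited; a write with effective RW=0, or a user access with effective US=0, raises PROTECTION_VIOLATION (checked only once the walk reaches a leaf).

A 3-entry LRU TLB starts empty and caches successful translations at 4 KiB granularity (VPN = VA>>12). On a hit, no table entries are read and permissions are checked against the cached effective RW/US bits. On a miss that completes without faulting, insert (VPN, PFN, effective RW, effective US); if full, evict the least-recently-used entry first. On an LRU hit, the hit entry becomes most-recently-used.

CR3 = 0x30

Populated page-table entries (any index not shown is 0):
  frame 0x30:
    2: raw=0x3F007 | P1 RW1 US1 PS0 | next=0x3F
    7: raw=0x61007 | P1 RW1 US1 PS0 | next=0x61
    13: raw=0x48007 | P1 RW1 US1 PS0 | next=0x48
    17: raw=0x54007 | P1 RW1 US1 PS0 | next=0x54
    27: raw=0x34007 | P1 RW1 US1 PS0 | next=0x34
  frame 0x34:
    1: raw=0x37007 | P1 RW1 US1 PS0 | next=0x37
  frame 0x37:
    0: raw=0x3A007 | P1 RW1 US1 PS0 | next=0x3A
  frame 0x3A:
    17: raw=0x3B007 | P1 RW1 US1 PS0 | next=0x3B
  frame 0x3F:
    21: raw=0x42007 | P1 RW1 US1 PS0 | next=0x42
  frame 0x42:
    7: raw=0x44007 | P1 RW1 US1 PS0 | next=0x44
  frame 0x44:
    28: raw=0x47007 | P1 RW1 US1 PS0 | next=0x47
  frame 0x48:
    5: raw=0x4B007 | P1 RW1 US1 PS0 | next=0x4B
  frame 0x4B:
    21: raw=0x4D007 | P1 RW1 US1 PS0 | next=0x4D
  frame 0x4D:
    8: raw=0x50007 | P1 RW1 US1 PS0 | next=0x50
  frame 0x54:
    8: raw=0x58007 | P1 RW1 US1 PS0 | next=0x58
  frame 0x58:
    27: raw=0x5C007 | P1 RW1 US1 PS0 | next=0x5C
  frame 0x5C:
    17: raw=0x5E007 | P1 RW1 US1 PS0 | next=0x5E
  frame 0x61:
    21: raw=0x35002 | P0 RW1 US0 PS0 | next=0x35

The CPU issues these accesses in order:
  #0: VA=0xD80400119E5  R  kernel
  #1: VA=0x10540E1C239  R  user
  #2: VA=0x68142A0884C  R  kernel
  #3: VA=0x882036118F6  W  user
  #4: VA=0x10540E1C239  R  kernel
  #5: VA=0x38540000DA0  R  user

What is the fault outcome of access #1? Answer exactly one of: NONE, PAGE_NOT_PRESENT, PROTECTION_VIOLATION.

Per-access translation:
#0 VA=0xD80400119E5 (r,kernel):
  lvl0: tbl 0x30, slot 27 ⇒ 0x34007 (P1/RW1/US1/PS0)
  lvl1: tbl 0x34, slot 1 ⇒ 0x37007 (P1/RW1/US1/PS0)
  lvl2: tbl 0x37, slot 0 ⇒ 0x3A007 (P1/RW1/US1/PS0)
  lvl3: tbl 0x3A, slot 17 ⇒ 0x3B007 (P1/RW1/US1/PS0)
  ⇒ phys 0x3B9E5  [4 reads]
#1 VA=0x10540E1C239 (r,user):
  lvl0: tbl 0x30, slot 2 ⇒ 0x3F007 (P1/RW1/US1/PS0)
  lvl1: tbl 0x3F, slot 21 ⇒ 0x42007 (P1/RW1/US1/PS0)
  lvl2: tbl 0x42, slot 7 ⇒ 0x44007 (P1/RW1/US1/PS0)
  lvl3: tbl 0x44, slot 28 ⇒ 0x47007 (P1/RW1/US1/PS0)
  ⇒ phys 0x47239  [4 reads]
#2 VA=0x68142A0884C (r,kernel):
  lvl0: tbl 0x30, slot 13 ⇒ 0x48007 (P1/RW1/US1/PS0)
  lvl1: tbl 0x48, slot 5 ⇒ 0x4B007 (P1/RW1/US1/PS0)
  lvl2: tbl 0x4B, slot 21 ⇒ 0x4D007 (P1/RW1/US1/PS0)
  lvl3: tbl 0x4D, slot 8 ⇒ 0x50007 (P1/RW1/US1/PS0)
  ⇒ phys 0x5084C  [4 reads]
#3 VA=0x882036118F6 (w,user):
  lvl0: tbl 0x30, slot 17 ⇒ 0x54007 (P1/RW1/US1/PS0)
  lvl1: tbl 0x54, slot 8 ⇒ 0x58007 (P1/RW1/US1/PS0)
  lvl2: tbl 0x58, slot 27 ⇒ 0x5C007 (P1/RW1/US1/PS0)
  lvl3: tbl 0x5C, slot 17 ⇒ 0x5E007 (P1/RW1/US1/PS0)
  ⇒ phys 0x5E8F6  [4 reads]
#4 VA=0x10540E1C239 (r,kernel):
  TLB hit vpn=0x10540E1C → PA=0x47239
#5 VA=0x38540000DA0 (r,user):
  lvl0: tbl 0x30, slot 7 ⇒ 0x61007 (P1/RW1/US1/PS0)
  lvl1: tbl 0x61, slot 21 ⇒ 0x35002 (P0/RW1/US0/PS0)
  → PAGE_NOT_PRESENT  (2 entries read)

Access #1 fault: NONE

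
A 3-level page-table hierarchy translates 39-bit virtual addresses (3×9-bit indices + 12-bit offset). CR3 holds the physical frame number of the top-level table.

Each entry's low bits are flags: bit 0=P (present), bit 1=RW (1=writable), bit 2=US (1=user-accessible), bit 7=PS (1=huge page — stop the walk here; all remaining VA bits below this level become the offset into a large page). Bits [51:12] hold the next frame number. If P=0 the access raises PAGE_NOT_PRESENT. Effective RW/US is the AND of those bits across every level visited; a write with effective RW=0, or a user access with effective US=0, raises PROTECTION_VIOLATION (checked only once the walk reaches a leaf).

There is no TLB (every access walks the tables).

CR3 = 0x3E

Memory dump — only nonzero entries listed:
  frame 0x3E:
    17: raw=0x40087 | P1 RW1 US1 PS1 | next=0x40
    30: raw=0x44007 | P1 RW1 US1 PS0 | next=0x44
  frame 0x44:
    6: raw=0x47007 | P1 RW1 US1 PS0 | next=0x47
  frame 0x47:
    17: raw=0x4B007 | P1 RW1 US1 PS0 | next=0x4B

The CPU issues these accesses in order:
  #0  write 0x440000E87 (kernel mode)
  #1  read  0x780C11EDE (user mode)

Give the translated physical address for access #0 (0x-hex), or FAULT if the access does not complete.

Walk each access:
#0 VA=0x440000E87 (w,kernel):
  L0: frame=0x3E idx=17 entry=0x40087 [P=1 RW=1 US=1 PS=1]
  → PA=0x40E87 (huge @L0)  (1 entries read)
#1 VA=0x780C11EDE (r,user):
  L0: frame=0x3E idx=30 entry=0x44007 [P=1 RW=1 US=1 PS=0]
  L1: frame=0x44 idx=6 entry=0x47007 [P=1 RW=1 US=1 PS=0]
  L2: frame=0x47 idx=17 entry=0x4B007 [P=1 RW=1 US=1 PS=0]
  → PA=0x4BEDE  (3 entries read)

Access #0 PA: 0x40E87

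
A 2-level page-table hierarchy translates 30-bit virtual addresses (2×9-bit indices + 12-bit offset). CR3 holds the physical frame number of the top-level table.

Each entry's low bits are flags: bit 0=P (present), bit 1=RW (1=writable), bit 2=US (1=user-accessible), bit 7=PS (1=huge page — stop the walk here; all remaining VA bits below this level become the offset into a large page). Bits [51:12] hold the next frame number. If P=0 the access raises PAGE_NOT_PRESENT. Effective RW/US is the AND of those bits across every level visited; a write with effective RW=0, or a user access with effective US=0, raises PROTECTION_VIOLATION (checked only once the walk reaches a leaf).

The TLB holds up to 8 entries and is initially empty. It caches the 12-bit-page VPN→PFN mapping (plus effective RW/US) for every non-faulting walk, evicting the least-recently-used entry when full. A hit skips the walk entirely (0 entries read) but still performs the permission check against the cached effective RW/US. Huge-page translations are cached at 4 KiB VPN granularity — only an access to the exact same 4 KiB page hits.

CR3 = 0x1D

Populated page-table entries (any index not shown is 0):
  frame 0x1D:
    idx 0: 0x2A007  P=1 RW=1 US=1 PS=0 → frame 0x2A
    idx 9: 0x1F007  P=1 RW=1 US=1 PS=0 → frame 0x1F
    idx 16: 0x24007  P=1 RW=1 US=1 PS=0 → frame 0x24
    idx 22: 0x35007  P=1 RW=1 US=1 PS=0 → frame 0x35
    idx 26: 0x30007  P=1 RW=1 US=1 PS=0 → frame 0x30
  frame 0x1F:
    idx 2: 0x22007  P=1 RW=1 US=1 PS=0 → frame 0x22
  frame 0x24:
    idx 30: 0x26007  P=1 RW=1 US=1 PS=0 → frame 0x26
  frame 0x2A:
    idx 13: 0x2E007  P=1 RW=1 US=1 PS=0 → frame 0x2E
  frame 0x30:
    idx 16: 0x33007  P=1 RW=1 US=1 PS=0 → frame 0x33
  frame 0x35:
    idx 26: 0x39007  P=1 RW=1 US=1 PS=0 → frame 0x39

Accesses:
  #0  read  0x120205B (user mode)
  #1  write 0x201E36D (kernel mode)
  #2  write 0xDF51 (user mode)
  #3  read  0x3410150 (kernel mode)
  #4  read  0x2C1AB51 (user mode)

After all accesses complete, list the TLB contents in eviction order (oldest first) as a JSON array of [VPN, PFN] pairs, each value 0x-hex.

Trace:
#0 VA=0x120205B (r,user):
  L0: frame=0x1D idx=9 entry=0x1F007 [P=1 RW=1 US=1 PS=0]
  L1: frame=0x1F idx=2 entry=0x22007 [P=1 RW=1 US=1 PS=0]
  ⇒ phys 0x2205B  [2 reads]
#1 VA=0x201E36D (w,kernel):
  L0: frame=0x1D idx=16 entry=0x24007 [P=1 RW=1 US=1 PS=0]
  L1: frame=0x24 idx=30 entry=0x26007 [P=1 RW=1 US=1 PS=0]
  ⇒ phys 0x2636D  [2 reads]
#2 VA=0xDF51 (w,user):
  L0: frame=0x1D idx=0 entry=0x2A007 [P=1 RW=1 US=1 PS=0]
  L1: frame=0x2A idx=13 entry=0x2E007 [P=1 RW=1 US=1 PS=0]
  ⇒ phys 0x2EF51  [2 reads]
#3 VA=0x3410150 (r,kernel):
  L0: frame=0x1D idx=26 entry=0x30007 [P=1 RW=1 US=1 PS=0]
  L1: frame=0x30 idx=16 entry=0x33007 [P=1 RW=1 US=1 PS=0]
  ⇒ phys 0x33150  [2 reads]
#4 VA=0x2C1AB51 (r,user):
  L0: frame=0x1D idx=22 entry=0x35007 [P=1 RW=1 US=1 PS=0]
  L1: frame=0x35 idx=26 entry=0x39007 [P=1 RW=1 US=1 PS=0]
  ⇒ phys 0x39B51  [2 reads]

TLB: [["0x1202", "0x22"], ["0x201E", "0x26"], ["0xD", "0x2E"], ["0x3410", "0x33"], ["0x2C1A", "0x39"]]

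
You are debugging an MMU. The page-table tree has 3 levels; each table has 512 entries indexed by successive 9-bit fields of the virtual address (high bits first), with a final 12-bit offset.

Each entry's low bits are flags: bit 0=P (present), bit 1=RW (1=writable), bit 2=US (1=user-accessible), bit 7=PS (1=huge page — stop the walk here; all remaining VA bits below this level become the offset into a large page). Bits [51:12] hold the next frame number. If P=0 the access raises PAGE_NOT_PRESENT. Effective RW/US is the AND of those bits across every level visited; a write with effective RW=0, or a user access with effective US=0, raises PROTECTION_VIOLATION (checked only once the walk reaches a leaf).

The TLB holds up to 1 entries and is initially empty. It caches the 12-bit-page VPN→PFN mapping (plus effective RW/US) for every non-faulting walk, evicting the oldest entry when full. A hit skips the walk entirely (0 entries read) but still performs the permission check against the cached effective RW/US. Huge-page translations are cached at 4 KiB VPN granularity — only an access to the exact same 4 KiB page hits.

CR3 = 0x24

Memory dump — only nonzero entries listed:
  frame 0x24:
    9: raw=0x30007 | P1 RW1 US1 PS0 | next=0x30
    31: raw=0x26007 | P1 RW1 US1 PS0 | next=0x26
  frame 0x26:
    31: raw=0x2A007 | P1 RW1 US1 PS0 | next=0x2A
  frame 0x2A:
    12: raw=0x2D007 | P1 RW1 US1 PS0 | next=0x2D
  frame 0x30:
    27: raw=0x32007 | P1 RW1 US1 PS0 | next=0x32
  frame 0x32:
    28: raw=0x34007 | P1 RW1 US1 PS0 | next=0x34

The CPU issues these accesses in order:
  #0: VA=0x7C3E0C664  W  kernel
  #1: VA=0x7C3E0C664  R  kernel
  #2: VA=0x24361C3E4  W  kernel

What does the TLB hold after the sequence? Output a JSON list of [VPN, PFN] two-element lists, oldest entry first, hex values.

Per-access translation:
#0 VA=0x7C3E0C664 (w,kernel):
  [0] read 0x24 idx=31: raw=0x26007 flags P=1 W=1 U=1 S=0
  [1] read 0x26 idx=31: raw=0x2A007 flags P=1 W=1 U=1 S=0
  [2] read 0x2A idx=12: raw=0x2D007 flags P=1 W=1 U=1 S=0
  ✓ 0x2D664  — 3 lookups
#1 VA=0x7C3E0C664 (r,kernel):
  TLB hit vpn=0x7C3E0C → PA=0x2D664
#2 VA=0x24361C3E4 (w,kernel):
  [0] read 0x24 idx=9: raw=0x30007 flags P=1 W=1 U=1 S=0
  [1] read 0x30 idx=27: raw=0x32007 flags P=1 W=1 U=1 S=0
  [2] read 0x32 idx=28: raw=0x34007 flags P=1 W=1 U=1 S=0
  ✓ 0x343E4  — 3 lookups

TLB: [["0x24361C", "0x34"]]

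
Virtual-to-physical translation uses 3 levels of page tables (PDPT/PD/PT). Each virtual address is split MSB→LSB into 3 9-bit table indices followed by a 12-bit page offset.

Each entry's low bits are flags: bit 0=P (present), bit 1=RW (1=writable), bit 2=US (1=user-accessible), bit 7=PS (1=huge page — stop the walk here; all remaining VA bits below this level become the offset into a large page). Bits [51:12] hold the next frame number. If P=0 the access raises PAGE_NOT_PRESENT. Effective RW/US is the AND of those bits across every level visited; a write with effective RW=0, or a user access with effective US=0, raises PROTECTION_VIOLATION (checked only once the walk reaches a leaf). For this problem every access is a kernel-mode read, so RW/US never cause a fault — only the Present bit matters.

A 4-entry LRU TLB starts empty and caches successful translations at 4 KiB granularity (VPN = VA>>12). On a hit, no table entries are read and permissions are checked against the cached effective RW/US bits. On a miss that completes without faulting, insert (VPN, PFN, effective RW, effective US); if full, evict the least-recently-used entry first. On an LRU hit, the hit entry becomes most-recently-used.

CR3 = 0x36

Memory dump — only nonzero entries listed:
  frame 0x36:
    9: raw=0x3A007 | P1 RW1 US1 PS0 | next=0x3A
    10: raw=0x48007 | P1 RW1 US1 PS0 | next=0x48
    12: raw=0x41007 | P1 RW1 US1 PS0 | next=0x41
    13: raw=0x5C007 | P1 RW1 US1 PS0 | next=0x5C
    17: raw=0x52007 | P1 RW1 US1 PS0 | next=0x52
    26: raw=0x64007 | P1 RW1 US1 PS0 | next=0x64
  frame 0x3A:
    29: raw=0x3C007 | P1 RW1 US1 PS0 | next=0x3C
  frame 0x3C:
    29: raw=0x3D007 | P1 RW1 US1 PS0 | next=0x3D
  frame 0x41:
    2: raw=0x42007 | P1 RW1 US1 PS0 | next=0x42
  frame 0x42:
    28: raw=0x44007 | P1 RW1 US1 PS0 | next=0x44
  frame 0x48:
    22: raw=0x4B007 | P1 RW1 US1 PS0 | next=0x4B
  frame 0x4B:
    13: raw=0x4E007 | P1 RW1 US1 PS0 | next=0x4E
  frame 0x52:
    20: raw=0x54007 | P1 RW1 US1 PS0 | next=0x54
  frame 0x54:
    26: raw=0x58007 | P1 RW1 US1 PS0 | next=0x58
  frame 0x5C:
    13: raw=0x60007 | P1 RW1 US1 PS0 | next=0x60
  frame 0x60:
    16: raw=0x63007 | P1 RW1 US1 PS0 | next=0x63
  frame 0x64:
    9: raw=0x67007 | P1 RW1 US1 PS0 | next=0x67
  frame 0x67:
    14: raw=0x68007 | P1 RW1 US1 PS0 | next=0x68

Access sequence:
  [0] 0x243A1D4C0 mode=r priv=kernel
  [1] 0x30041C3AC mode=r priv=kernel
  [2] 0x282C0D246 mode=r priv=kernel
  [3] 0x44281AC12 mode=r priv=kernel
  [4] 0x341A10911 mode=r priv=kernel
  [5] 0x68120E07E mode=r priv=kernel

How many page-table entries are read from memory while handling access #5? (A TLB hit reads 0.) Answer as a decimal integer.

Per-access translation:
#0 VA=0x243A1D4C0 (r,kernel):
  lvl0: tbl 0x36, slot 9 ⇒ 0x3A007 (P1/RW1/US1/PS0)
  lvl1: tbl 0x3A, slot 29 ⇒ 0x3C007 (P1/RW1/US1/PS0)
  lvl2: tbl 0x3C, slot 29 ⇒ 0x3D007 (P1/RW1/US1/PS0)
  ✓ 0x3D4C0  — 3 lookups
#1 VA=0x30041C3AC (r,kernel):
  lvl0: tbl 0x36, slot 12 ⇒ 0x41007 (P1/RW1/US1/PS0)
  lvl1: tbl 0x41, slot 2 ⇒ 0x42007 (P1/RW1/US1/PS0)
  lvl2: tbl 0x42, slot 28 ⇒ 0x44007 (P1/RW1/US1/PS0)
  ✓ 0x443AC  — 3 lookups
#2 VA=0x282C0D246 (r,kernel):
  lvl0: tbl 0x36, slot 10 ⇒ 0x48007 (P1/RW1/US1/PS0)
  lvl1: tbl 0x48, slot 22 ⇒ 0x4B007 (P1/RW1/US1/PS0)
  lvl2: tbl 0x4B, slot 13 ⇒ 0x4E007 (P1/RW1/US1/PS0)
  ✓ 0x4E246  — 3 lookups
#3 VA=0x44281AC12 (r,kernel):
  lvl0: tbl 0x36, slot 17 ⇒ 0x52007 (P1/RW1/US1/PS0)
  lvl1: tbl 0x52, slot 20 ⇒ 0x54007 (P1/RW1/US1/PS0)
  lvl2: tbl 0x54, slot 26 ⇒ 0x58007 (P1/RW1/US1/PS0)
  ✓ 0x58C12  — 3 lookups
#4 VA=0x341A10911 (r,kernel):
  lvl0: tbl 0x36, slot 13 ⇒ 0x5C007 (P1/RW1/US1/PS0)
  lvl1: tbl 0x5C, slot 13 ⇒ 0x60007 (P1/RW1/US1/PS0)
  lvl2: tbl 0x60, slot 16 ⇒ 0x63007 (P1/RW1/US1/PS0)
  ✓ 0x63911  — 3 lookups
#5 VA=0x68120E07E (r,kernel):
  lvl0: tbl 0x36, slot 26 ⇒ 0x64007 (P1/RW1/US1/PS0)
  lvl1: tbl 0x64, slot 9 ⇒ 0x67007 (P1/RW1/US1/PS0)
  lvl2: tbl 0x67, slot 14 ⇒ 0x68007 (P1/RW1/US1/PS0)
  ✓ 0x6807E  — 3 lookups

Entries read for #5: 3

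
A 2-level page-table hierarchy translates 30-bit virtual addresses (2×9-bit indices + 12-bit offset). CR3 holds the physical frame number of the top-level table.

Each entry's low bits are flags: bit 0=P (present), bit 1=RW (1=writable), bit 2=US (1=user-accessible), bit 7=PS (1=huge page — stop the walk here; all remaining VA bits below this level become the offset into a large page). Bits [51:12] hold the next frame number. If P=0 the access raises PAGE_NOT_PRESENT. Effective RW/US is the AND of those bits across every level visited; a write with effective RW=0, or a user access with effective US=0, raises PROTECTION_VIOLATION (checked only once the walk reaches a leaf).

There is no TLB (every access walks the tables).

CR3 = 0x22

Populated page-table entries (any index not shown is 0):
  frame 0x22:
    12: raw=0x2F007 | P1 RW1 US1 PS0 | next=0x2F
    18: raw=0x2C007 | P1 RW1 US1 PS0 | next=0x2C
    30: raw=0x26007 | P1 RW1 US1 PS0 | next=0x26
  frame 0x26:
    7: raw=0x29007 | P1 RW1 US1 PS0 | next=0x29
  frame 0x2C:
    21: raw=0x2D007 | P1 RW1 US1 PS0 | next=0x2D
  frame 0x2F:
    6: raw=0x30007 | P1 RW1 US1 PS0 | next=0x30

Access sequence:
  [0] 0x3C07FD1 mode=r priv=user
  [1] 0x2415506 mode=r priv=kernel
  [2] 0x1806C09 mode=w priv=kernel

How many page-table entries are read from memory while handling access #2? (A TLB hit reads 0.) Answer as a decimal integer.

Per-access translation:
#0 VA=0x3C07FD1 (r,user):
  lvl0: tbl 0x22, slot 30 ⇒ 0x26007 (P1/RW1/US1/PS0)
  lvl1: tbl 0x26, slot 7 ⇒ 0x29007 (P1/RW1/US1/PS0)
  ⇒ phys 0x29FD1  [2 reads]
#1 VA=0x2415506 (r,kernel):
  lvl0: tbl 0x22, slot 18 ⇒ 0x2C007 (P1/RW1/US1/PS0)
  lvl1: tbl 0x2C, slot 21 ⇒ 0x2D007 (P1/RW1/US1/PS0)
  ⇒ phys 0x2D506  [2 reads]
#2 VA=0x1806C09 (w,kernel):
  lvl0: tbl 0x22, slot 12 ⇒ 0x2F007 (P1/RW1/US1/PS0)
  lvl1: tbl 0x2F, slot 6 ⇒ 0x30007 (P1/RW1/US1/PS0)
  ⇒ phys 0x30C09  [2 reads]

Entries read for #2: 2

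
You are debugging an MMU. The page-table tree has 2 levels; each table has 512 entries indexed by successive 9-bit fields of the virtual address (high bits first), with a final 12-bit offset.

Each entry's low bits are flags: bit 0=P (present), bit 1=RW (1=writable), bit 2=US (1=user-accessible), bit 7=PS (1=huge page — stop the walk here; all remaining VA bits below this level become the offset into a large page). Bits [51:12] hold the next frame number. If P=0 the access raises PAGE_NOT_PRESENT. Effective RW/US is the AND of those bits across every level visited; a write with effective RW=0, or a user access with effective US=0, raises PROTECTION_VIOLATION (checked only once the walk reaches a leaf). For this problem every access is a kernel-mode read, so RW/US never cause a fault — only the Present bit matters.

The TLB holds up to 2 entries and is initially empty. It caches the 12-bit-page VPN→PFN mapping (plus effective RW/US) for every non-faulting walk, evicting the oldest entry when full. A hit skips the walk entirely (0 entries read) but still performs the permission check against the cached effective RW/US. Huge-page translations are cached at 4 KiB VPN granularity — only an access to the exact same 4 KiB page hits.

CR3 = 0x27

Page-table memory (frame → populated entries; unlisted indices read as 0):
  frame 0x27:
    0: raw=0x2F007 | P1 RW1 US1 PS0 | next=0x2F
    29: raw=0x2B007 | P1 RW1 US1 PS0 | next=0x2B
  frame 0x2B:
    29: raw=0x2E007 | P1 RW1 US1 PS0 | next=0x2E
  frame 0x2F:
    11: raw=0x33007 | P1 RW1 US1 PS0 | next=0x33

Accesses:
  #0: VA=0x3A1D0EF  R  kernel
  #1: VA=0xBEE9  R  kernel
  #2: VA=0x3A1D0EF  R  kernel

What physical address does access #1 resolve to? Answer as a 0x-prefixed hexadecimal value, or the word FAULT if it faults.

Trace:
#0 VA=0x3A1D0EF (r,kernel):
  L0 @0x27[29] → 0x2B007  P=1,RW=1,US=1,PS=0
  L1 @0x2B[29] → 0x2E007  P=1,RW=1,US=1,PS=0
  → PA=0x2E0EF  (2 entries read)
#1 VA=0xBEE9 (r,kernel):
  L0 @0x27[0] → 0x2F007  P=1,RW=1,US=1,PS=0
  L1 @0x2F[11] → 0x33007  P=1,RW=1,US=1,PS=0
  → PA=0x33EE9  (2 entries read)
#2 VA=0x3A1D0EF (r,kernel):
  TLB hit vpn=0x3A1D → PA=0x2E0EF

Access #1 PA: 0x33EE9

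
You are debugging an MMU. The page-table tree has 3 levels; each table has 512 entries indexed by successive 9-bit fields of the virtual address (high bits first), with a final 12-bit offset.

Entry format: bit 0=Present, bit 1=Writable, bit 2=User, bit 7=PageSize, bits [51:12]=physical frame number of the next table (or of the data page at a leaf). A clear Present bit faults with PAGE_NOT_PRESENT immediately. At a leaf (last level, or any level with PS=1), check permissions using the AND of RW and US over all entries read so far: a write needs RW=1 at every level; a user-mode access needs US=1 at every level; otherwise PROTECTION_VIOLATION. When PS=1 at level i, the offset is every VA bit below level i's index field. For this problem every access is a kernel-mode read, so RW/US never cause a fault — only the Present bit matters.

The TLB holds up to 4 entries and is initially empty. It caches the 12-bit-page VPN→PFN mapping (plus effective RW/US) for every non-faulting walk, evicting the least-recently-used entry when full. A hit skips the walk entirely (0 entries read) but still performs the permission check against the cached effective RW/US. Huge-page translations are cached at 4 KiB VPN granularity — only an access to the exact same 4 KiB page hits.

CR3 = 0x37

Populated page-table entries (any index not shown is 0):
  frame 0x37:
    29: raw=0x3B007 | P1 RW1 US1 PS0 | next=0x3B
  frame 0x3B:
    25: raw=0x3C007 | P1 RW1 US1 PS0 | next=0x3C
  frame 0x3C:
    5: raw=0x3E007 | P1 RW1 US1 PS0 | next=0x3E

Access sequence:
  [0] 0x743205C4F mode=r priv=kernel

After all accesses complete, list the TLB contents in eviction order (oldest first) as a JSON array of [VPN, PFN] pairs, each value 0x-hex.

Trace:
#0 VA=0x743205C4F (r,kernel):
  lvl0: tbl 0x37, slot 29 ⇒ 0x3B007 (P1/RW1/US1/PS0)
  lvl1: tbl 0x3B, slot 25 ⇒ 0x3C007 (P1/RW1/US1/PS0)
  lvl2: tbl 0x3C, slot 5 ⇒ 0x3E007 (P1/RW1/US1/PS0)
  ⇒ phys 0x3EC4F  [3 reads]

TLB: [["0x743205", "0x3E"]]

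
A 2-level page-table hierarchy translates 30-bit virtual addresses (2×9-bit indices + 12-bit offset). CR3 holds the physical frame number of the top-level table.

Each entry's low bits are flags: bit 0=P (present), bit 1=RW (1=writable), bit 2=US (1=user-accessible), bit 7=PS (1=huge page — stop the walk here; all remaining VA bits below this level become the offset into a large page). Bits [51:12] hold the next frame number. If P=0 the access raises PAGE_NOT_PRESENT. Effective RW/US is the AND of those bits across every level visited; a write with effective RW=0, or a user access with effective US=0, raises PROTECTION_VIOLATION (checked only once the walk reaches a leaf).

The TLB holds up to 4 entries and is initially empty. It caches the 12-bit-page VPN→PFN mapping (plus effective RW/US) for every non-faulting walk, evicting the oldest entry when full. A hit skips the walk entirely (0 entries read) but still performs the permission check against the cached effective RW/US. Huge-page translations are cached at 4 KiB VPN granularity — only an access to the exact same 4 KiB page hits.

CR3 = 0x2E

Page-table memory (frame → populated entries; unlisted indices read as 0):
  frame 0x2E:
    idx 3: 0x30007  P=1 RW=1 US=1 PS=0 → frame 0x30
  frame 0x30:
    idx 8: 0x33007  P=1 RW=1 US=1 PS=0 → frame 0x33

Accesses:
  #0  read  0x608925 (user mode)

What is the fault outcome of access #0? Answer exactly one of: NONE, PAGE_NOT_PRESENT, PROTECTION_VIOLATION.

Walk each access:
#0 VA=0x608925 (r,user):
  [0] read 0x2E idx=3: raw=0x30007 flags P=1 W=1 U=1 S=0
  [1] read 0x30 idx=8: raw=0x33007 flags P=1 W=1 U=1 S=0
  ⇒ phys 0x33925  [2 reads]

Access #0 fault: NONE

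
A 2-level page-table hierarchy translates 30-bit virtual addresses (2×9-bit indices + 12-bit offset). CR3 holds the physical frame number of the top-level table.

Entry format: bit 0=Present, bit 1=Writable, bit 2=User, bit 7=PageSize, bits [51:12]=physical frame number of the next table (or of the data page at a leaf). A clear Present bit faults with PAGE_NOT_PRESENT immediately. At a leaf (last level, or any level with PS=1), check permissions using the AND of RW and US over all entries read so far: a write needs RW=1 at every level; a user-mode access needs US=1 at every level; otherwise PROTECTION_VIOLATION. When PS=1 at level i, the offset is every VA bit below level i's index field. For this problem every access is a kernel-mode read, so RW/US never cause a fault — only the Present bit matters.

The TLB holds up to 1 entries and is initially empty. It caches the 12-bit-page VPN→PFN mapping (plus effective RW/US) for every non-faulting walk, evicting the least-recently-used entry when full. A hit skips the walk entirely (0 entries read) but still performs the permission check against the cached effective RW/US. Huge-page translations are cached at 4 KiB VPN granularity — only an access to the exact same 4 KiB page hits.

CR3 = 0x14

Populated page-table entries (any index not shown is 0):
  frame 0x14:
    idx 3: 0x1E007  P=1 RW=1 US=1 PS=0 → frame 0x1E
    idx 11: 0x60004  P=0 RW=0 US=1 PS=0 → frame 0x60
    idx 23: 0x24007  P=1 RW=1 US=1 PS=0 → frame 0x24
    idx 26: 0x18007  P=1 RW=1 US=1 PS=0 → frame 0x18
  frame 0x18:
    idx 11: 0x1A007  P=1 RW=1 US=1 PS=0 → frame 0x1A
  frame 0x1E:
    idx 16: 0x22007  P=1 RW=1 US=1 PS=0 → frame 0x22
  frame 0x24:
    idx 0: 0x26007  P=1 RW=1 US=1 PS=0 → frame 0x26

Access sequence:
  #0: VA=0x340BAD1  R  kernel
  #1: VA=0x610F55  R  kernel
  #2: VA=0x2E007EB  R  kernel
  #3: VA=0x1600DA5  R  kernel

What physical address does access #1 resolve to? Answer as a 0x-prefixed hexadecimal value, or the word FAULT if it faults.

Per-access translation:
#0 VA=0x340BAD1 (r,kernel):
  [0] read 0x14 idx=26: raw=0x18007 flags P=1 W=1 U=1 S=0
  [1] read 0x18 idx=11: raw=0x1A007 flags P=1 W=1 U=1 S=0
  ⇒ phys 0x1AAD1  [2 reads]
#1 VA=0x610F55 (r,kernel):
  [0] read 0x14 idx=3: raw=0x1E007 flags P=1 W=1 U=1 S=0
  [1] read 0x1E idx=16: raw=0x22007 flags P=1 W=1 U=1 S=0
  ⇒ phys 0x22F55  [2 reads]
#2 VA=0x2E007EB (r,kernel):
  [0] read 0x14 idx=23: raw=0x24007 flags P=1 W=1 U=1 S=0
  [1] read 0x24 idx=0: raw=0x26007 flags P=1 W=1 U=1 S=0
  ⇒ phys 0x267EB  [2 reads]
#3 VA=0x1600DA5 (r,kernel):
  [0] read 0x14 idx=11: raw=0x60004 flags P=0 W=0 U=1 S=0
  ⇒ fault: PAGE_NOT_PRESENT  — 1 lookups

Access #1 PA: 0x22F55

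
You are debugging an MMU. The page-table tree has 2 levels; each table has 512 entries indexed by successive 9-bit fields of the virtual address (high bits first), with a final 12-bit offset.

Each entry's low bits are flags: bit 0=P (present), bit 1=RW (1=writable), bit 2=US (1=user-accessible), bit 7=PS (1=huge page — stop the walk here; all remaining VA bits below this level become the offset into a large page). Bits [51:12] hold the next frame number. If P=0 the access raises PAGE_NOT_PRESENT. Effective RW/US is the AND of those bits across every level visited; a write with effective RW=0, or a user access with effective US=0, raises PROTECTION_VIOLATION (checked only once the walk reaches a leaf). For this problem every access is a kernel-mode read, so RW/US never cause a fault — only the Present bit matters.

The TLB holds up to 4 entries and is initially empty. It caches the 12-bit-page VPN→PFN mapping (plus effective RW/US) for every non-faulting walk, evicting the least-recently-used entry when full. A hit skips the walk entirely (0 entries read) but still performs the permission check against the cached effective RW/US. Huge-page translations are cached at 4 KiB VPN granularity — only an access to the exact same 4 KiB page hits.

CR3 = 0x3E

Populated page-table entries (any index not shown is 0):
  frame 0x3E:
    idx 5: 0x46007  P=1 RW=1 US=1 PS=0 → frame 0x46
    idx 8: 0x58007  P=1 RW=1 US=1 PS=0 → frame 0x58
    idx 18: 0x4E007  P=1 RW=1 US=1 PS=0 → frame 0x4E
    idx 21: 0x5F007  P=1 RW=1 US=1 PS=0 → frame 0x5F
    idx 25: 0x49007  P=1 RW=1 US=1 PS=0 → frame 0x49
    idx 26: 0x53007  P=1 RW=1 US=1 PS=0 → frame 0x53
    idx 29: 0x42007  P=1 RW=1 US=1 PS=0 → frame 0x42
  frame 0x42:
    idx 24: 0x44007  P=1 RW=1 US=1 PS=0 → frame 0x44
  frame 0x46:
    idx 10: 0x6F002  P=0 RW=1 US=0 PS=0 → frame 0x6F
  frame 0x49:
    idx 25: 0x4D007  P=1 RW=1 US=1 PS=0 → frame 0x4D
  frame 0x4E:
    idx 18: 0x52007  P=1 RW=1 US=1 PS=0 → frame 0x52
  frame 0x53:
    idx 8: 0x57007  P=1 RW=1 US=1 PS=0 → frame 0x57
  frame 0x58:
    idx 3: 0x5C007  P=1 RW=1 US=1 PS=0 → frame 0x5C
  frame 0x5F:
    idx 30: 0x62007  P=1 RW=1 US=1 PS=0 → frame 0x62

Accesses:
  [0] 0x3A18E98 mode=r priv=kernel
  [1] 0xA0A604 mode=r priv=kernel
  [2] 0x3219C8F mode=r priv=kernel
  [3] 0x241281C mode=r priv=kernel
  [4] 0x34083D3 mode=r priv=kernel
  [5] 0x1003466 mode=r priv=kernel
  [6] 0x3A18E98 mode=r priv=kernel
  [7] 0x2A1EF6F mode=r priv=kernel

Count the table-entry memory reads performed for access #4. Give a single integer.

Walk each access:
#0 VA=0x3A18E98 (r,kernel):
  L0: frame=0x3E idx=29 entry=0x42007 [P=1 RW=1 US=1 PS=0]
  L1: frame=0x42 idx=24 entry=0x44007 [P=1 RW=1 US=1 PS=0]
  ⇒ phys 0x44E98  [2 reads]
#1 VA=0xA0A604 (r,kernel):
  L0: frame=0x3E idx=5 entry=0x46007 [P=1 RW=1 US=1 PS=0]
  L1: frame=0x46 idx=10 entry=0x6F002 [P=0 RW=1 US=0 PS=0]
  ⇒ fault: PAGE_NOT_PRESENT  — 2 lookups
#2 VA=0x3219C8F (r,kernel):
  L0: frame=0x3E idx=25 entry=0x49007 [P=1 RW=1 US=1 PS=0]
  L1: frame=0x49 idx=25 entry=0x4D007 [P=1 RW=1 US=1 PS=0]
  ⇒ phys 0x4DC8F  [2 reads]
#3 VA=0x241281C (r,kernel):
  L0: frame=0x3E idx=18 entry=0x4E007 [P=1 RW=1 US=1 PS=0]
  L1: frame=0x4E idx=18 entry=0x52007 [P=1 RW=1 US=1 PS=0]
  ⇒ phys 0x5281C  [2 reads]
#4 VA=0x34083D3 (r,kernel):
  L0: frame=0x3E idx=26 entry=0x53007 [P=1 RW=1 US=1 PS=0]
  L1: frame=0x53 idx=8 entry=0x57007 [P=1 RW=1 US=1 PS=0]
  ⇒ phys 0x573D3  [2 reads]
#5 VA=0x1003466 (r,kernel):
  L0: frame=0x3E idx=8 entry=0x58007 [P=1 RW=1 US=1 PS=0]
  L1: frame=0x58 idx=3 entry=0x5C007 [P=1 RW=1 US=1 PS=0]
  ⇒ phys 0x5C466  [2 reads]
#6 VA=0x3A18E98 (r,kernel):
  L0: frame=0x3E idx=29 entry=0x42007 [P=1 RW=1 US=1 PS=0]
  L1: frame=0x42 idx=24 entry=0x44007 [P=1 RW=1 US=1 PS=0]
  ⇒ phys 0x44E98  [2 reads]
#7 VA=0x2A1EF6F (r,kernel):
  L0: frame=0x3E idx=21 entry=0x5F007 [P=1 RW=1 US=1 PS=0]
  L1: frame=0x5F idx=30 entry=0x62007 [P=1 RW=1 US=1 PS=0]
  ⇒ phys 0x62F6F  [2 reads]

Entries read for #4: 2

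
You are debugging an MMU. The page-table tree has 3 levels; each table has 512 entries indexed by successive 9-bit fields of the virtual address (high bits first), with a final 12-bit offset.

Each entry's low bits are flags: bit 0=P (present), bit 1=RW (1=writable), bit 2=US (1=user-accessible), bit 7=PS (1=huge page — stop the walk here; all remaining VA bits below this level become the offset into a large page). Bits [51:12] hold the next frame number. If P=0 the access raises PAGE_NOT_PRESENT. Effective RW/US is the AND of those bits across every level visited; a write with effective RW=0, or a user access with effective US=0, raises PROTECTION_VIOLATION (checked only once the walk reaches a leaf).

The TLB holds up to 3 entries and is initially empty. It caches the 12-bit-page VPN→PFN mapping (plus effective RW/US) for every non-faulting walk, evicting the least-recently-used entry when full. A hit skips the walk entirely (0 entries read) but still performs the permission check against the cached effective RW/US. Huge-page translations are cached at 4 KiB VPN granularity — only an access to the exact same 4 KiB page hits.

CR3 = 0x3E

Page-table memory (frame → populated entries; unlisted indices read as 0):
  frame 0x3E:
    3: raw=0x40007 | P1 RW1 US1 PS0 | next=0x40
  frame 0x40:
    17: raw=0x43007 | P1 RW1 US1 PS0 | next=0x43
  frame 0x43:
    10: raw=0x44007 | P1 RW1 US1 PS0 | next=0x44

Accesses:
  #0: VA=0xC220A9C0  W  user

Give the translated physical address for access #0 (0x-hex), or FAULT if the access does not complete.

Walk each access:
#0 VA=0xC220A9C0 (w,user):
  L0 @0x3E[3] → 0x40007  P=1,RW=1,US=1,PS=0
  L1 @0x40[17] → 0x43007  P=1,RW=1,US=1,PS=0
  L2 @0x43[10] → 0x44007  P=1,RW=1,US=1,PS=0
  ✓ 0x449C0  — 3 lookups

Access #0 PA: 0x449C0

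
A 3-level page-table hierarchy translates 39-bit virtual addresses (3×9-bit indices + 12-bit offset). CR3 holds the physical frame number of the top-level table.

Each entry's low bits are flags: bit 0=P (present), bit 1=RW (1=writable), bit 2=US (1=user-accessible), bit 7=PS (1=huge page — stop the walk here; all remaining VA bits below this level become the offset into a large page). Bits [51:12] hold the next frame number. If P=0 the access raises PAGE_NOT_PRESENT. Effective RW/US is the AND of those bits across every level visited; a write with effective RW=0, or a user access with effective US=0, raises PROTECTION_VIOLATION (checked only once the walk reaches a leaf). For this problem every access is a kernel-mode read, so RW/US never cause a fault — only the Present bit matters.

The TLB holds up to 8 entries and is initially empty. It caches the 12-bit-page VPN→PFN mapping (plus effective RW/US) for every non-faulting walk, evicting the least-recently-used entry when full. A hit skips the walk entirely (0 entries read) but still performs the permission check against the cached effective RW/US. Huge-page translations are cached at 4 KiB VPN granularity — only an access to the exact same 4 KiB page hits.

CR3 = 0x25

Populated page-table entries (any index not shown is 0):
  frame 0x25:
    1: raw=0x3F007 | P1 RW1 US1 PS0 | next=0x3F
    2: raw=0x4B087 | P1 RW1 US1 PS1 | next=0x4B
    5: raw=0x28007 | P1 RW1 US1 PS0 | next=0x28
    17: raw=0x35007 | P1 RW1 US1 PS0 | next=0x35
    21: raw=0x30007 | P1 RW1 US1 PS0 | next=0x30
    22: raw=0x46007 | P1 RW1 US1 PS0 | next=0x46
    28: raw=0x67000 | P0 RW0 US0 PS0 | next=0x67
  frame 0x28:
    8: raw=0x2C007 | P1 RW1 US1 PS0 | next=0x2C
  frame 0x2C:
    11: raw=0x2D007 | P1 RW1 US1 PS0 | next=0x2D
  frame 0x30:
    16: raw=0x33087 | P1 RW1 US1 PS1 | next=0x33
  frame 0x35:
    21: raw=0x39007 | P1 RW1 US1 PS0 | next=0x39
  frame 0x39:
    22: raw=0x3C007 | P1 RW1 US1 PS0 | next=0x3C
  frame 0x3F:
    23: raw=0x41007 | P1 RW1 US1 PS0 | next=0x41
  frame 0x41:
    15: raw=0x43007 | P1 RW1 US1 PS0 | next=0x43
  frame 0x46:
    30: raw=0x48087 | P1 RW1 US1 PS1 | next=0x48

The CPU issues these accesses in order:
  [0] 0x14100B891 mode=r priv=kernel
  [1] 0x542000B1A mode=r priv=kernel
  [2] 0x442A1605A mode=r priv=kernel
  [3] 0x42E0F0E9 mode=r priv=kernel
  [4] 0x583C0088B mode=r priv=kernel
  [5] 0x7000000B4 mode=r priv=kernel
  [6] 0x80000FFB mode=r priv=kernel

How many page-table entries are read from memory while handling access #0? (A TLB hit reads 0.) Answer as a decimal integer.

Walk each access:
#0 VA=0x14100B891 (r,kernel):
  lvl0: tbl 0x25, slot 5 ⇒ 0x28007 (P1/RW1/US1/PS0)
  lvl1: tbl 0x28, slot 8 ⇒ 0x2C007 (P1/RW1/US1/PS0)
  lvl2: tbl 0x2C, slot 11 ⇒ 0x2D007 (P1/RW1/US1/PS0)
  ⇒ phys 0x2D891  [3 reads]
#1 VA=0x542000B1A (r,kernel):
  lvl0: tbl 0x25, slot 21 ⇒ 0x30007 (P1/RW1/US1/PS0)
  lvl1: tbl 0x30, slot 16 ⇒ 0x33087 (P1/RW1/US1/PS1)
  ⇒ phys 0x33B1A (huge @L1)  [2 reads]
#2 VA=0x442A1605A (r,kernel):
  lvl0: tbl 0x25, slot 17 ⇒ 0x35007 (P1/RW1/US1/PS0)
  lvl1: tbl 0x35, slot 21 ⇒ 0x39007 (P1/RW1/US1/PS0)
  lvl2: tbl 0x39, slot 22 ⇒ 0x3C007 (P1/RW1/US1/PS0)
  ⇒ phys 0x3C05A  [3 reads]
#3 VA=0x42E0F0E9 (r,kernel):
  lvl0: tbl 0x25, slot 1 ⇒ 0x3F007 (P1/RW1/US1/PS0)
  lvl1: tbl 0x3F, slot 23 ⇒ 0x41007 (P1/RW1/US1/PS0)
  lvl2: tbl 0x41, slot 15 ⇒ 0x43007 (P1/RW1/US1/PS0)
  ⇒ phys 0x430E9  [3 reads]
#4 VA=0x583C0088B (r,kernel):
  lvl0: tbl 0x25, slot 22 ⇒ 0x46007 (P1/RW1/US1/PS0)
  lvl1: tbl 0x46, slot 30 ⇒ 0x48087 (P1/RW1/US1/PS1)
  ⇒ phys 0x4888B (huge @L1)  [2 reads]
#5 VA=0x7000000B4 (r,kernel):
  lvl0: tbl 0x25, slot 28 ⇒ 0x67000 (P0/RW0/US0/PS0)
  → PAGE_NOT_PRESENT  (1 entries read)
#6 VA=0x80000FFB (r,kernel):
  lvl0: tbl 0x25, slot 2 ⇒ 0x4B087 (P1/RW1/US1/PS1)
  ⇒ phys 0x4BFFB (huge @L0)  [1 reads]

Entries read for #0: 3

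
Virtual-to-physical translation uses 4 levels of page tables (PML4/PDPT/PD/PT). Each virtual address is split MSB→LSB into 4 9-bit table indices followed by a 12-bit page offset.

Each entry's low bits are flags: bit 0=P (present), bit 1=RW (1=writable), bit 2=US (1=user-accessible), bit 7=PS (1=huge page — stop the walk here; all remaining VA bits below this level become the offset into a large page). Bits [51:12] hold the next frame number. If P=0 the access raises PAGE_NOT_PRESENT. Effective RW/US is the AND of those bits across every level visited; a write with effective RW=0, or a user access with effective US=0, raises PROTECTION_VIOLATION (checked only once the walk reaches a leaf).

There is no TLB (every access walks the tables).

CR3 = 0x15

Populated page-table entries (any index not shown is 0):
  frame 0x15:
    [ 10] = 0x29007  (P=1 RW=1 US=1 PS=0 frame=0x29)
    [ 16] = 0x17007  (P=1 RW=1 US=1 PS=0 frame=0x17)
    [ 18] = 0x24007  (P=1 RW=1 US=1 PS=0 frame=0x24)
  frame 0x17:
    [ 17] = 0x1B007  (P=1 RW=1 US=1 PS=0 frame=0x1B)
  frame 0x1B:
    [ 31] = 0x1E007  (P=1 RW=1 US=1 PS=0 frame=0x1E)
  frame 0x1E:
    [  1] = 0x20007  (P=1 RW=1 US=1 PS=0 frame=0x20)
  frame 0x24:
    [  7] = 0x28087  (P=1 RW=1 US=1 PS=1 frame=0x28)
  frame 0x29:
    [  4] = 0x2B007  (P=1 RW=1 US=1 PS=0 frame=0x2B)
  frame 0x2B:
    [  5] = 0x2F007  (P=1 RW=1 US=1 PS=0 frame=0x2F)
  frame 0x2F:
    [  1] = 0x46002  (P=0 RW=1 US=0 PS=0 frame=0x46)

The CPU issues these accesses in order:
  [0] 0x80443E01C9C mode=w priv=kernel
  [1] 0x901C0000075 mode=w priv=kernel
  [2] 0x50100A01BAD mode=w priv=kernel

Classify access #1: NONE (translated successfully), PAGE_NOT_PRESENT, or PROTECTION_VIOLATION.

Trace:
#0 VA=0x80443E01C9C (w,kernel):
  lvl0: tbl 0x15, slot 16 ⇒ 0x17007 (P1/RW1/US1/PS0)
  lvl1: tbl 0x17, slot 17 ⇒ 0x1B007 (P1/RW1/US1/PS0)
  lvl2: tbl 0x1B, slot 31 ⇒ 0x1E007 (P1/RW1/US1/PS0)
  lvl3: tbl 0x1E, slot 1 ⇒ 0x20007 (P1/RW1/US1/PS0)
  → PA=0x20C9C  (4 entries read)
#1 VA=0x901C0000075 (w,kernel):
  lvl0: tbl 0x15, slot 18 ⇒ 0x24007 (P1/RW1/US1/PS0)
  lvl1: tbl 0x24, slot 7 ⇒ 0x28087 (P1/RW1/US1/PS1)
  → PA=0x28075 (huge @L1)  (2 entries read)
#2 VA=0x50100A01BAD (w,kernel):
  lvl0: tbl 0x15, slot 10 ⇒ 0x29007 (P1/RW1/US1/PS0)
  lvl1: tbl 0x29, slot 4 ⇒ 0x2B007 (P1/RW1/US1/PS0)
  lvl2: tbl 0x2B, slot 5 ⇒ 0x2F007 (P1/RW1/US1/PS0)
  lvl3: tbl 0x2F, slot 1 ⇒ 0x46002 (P0/RW1/US0/PS0)
  → PAGE_NOT_PRESENT  (4 entries read)

Access #1 fault: NONE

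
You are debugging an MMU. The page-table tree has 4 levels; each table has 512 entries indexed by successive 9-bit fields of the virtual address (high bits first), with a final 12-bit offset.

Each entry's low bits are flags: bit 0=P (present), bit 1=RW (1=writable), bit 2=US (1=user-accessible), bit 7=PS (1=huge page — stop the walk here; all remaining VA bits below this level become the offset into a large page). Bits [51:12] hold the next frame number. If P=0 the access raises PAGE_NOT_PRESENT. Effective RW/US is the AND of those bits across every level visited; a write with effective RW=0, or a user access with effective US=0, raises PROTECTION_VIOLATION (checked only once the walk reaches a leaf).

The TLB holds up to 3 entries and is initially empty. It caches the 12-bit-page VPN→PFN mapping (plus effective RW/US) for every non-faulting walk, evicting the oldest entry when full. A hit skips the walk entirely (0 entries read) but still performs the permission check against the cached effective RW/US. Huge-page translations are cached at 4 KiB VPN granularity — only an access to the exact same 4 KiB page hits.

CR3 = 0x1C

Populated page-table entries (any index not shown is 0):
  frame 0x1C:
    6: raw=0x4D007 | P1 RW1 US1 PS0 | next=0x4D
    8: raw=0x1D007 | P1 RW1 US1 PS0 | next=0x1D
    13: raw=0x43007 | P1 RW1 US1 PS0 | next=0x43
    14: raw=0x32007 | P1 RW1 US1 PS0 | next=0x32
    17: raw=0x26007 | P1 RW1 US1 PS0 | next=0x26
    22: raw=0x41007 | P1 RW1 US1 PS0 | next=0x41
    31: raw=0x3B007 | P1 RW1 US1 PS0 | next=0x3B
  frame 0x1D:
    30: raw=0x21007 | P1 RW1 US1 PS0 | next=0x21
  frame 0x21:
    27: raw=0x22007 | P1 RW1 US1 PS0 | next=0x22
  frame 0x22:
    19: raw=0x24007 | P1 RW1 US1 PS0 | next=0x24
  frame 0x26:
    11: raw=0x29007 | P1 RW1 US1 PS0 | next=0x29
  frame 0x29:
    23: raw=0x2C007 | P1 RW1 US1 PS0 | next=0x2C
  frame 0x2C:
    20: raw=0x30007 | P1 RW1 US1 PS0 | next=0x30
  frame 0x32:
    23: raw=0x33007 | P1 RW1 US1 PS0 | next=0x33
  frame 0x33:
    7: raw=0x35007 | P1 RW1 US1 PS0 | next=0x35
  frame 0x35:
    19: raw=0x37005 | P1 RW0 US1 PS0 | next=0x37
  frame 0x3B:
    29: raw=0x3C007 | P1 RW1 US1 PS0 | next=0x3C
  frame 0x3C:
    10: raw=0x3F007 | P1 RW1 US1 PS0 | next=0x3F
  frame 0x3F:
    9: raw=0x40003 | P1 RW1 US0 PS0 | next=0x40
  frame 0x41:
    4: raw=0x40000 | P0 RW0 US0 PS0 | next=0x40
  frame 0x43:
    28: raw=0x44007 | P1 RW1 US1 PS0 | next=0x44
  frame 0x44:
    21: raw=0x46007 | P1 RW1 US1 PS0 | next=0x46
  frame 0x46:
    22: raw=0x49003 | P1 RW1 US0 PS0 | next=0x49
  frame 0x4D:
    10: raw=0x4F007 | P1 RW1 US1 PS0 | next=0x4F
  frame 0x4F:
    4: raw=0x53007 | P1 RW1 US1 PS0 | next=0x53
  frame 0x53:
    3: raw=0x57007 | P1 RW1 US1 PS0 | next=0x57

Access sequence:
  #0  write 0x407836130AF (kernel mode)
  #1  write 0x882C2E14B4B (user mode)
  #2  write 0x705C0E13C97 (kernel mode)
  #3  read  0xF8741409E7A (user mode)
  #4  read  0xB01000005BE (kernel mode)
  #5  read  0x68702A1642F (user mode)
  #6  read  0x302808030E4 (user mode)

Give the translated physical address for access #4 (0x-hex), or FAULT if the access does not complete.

Per-access translation:
#0 VA=0x407836130AF (w,kernel):
  lvl0: tbl 0x1C, slot 8 ⇒ 0x1D007 (P1/RW1/US1/PS0)
  lvl1: tbl 0x1D, slot 30 ⇒ 0x21007 (P1/RW1/US1/PS0)
  lvl2: tbl 0x21, slot 27 ⇒ 0x22007 (P1/RW1/US1/PS0)
  lvl3: tbl 0x22, slot 19 ⇒ 0x24007 (P1/RW1/US1/PS0)
  ✓ 0x240AF  — 4 lookups
#1 VA=0x882C2E14B4B (w,user):
  lvl0: tbl 0x1C, slot 17 ⇒ 0x26007 (P1/RW1/US1/PS0)
  lvl1: tbl 0x26, slot 11 ⇒ 0x29007 (P1/RW1/US1/PS0)
  lvl2: tbl 0x29, slot 23 ⇒ 0x2C007 (P1/RW1/US1/PS0)
  lvl3: tbl 0x2C, slot 20 ⇒ 0x30007 (P1/RW1/US1/PS0)
  ✓ 0x30B4B  — 4 lookups
#2 VA=0x705C0E13C97 (w,kernel):
  lvl0: tbl 0x1C, slot 14 ⇒ 0x32007 (P1/RW1/US1/PS0)
  lvl1: tbl 0x32, slot 23 ⇒ 0x33007 (P1/RW1/US1/PS0)
  lvl2: tbl 0x33, slot 7 ⇒ 0x35007 (P1/RW1/US1/PS0)
  lvl3: tbl 0x35, slot 19 ⇒ 0x37005 (P1/RW0/US1/PS0)
  → PROTECTION_VIOLATION  (4 entries read)
#3 VA=0xF8741409E7A (r,user):
  lvl0: tbl 0x1C, slot 31 ⇒ 0x3B007 (P1/RW1/US1/PS0)
  lvl1: tbl 0x3B, slot 29 ⇒ 0x3C007 (P1/RW1/US1/PS0)
  lvl2: tbl 0x3C, slot 10 ⇒ 0x3F007 (P1/RW1/US1/PS0)
  lvl3: tbl 0x3F, slot 9 ⇒ 0x40003 (P1/RW1/US0/PS0)
  → PROTECTION_VIOLATION  (4 entries read)
#4 VA=0xB01000005BE (r,kernel):
  lvl0: tbl 0x1C, slot 22 ⇒ 0x41007 (P1/RW1/US1/PS0)
  lvl1: tbl 0x41, slot 4 ⇒ 0x40000 (P0/RW0/US0/PS0)
  → PAGE_NOT_PRESENT  (2 entries read)
#5 VA=0x68702A1642F (r,user):
  lvl0: tbl 0x1C, slot 13 ⇒ 0x43007 (P1/RW1/US1/PS0)
  lvl1: tbl 0x43, slot 28 ⇒ 0x44007 (P1/RW1/US1/PS0)
  lvl2: tbl 0x44, slot 21 ⇒ 0x46007 (P1/RW1/US1/PS0)
  lvl3: tbl 0x46, slot 22 ⇒ 0x49003 (P1/RW1/US0/PS0)
  → PROTECTION_VIOLATION  (4 entries read)
#6 VA=0x302808030E4 (r,user):
  lvl0: tbl 0x1C, slot 6 ⇒ 0x4D007 (P1/RW1/US1/PS0)
  lvl1: tbl 0x4D, slot 10 ⇒ 0x4F007 (P1/RW1/US1/PS0)
  lvl2: tbl 0x4F, slot 4 ⇒ 0x53007 (P1/RW1/US1/PS0)
  lvl3: tbl 0x53, slot 3 ⇒ 0x57007 (P1/RW1/US1/PS0)
  ✓ 0x570E4  — 4 lookups

Access #4 PA: FAULT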